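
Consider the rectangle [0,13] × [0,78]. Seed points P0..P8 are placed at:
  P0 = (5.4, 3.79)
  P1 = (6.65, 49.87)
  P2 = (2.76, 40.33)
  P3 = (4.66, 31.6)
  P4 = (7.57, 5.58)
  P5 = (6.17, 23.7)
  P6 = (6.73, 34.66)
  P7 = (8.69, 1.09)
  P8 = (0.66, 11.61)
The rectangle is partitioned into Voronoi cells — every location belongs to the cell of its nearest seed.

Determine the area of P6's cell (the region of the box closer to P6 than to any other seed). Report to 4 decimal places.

1. box [0,13]×[0,78]: [(0, 0) (13, 0) (13, 78) (0, 78)]
2. ⊥bis P6·P0 via (6.065,19.225): [(0, 19.4863) (13, 18.9262) (13, 78) (0, 78)]  |A|=764.3186
3. ⊥bis P6·P1 via (6.69,42.265): [(0, 42.2298) (0, 19.4863) (13, 18.9262) (13, 42.2982)]  |A|=299.7506
4. ⊥bis P6·P2 via (4.745,37.495): [(11.5944, 42.2908) (0, 34.1727) (0, 19.4863) (13, 18.9262) (13, 42.2982)]  |A|=253.0417
5. ⊥bis P6·P3 via (5.695,33.13): [(11.5944, 42.2908) (2.0411, 35.6018) (13, 28.1884) (13, 42.2982)]  |A|=81.9799
6. ⊥bis P6·P4 via (7.15,20.12): [(11.5944, 42.2908) (2.0411, 35.6018) (13, 28.1884) (13, 42.2982)]  |A|=81.9799
7. ⊥bis P6·P5 via (6.45,29.18): [(11.5944, 42.2908) (2.0411, 35.6018) (11.9495, 28.899) (13, 28.8453) (13, 42.2982)]  |A|=81.6348
8. ⊥bis P6·P7 via (7.71,17.875): [(11.5944, 42.2908) (2.0411, 35.6018) (11.9495, 28.899) (13, 28.8453) (13, 42.2982)]  |A|=81.6348
9. ⊥bis P6·P8 via (3.695,23.135): [(11.5944, 42.2908) (2.0411, 35.6018) (11.9495, 28.899) (13, 28.8453) (13, 42.2982)]  |A|=81.6348
10. canonical 5-gon: [(11.5944, 42.2908) (2.0411, 35.6018) (11.9495, 28.899) (13, 28.8453) (13, 42.2982)]
11. shoelace: 81.6348

Area of P6's cell: 81.6348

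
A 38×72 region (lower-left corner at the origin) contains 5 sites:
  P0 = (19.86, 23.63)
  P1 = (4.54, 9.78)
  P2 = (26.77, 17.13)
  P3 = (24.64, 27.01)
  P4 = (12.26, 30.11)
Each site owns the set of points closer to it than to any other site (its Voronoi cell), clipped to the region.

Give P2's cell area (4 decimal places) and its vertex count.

1. box [0,38]×[0,72]: [(0, 0) (38, 0) (38, 72) (0, 72)]
2. ⊥bis P2·P0 via (23.315,20.38): [(4.1442, 0) (38, 0) (38, 35.9913)]  |A|=609.2563
3. ⊥bis P2·P1 via (15.655,13.455): [(15.953, 12.5536) (20.1037, 0) (38, 0) (38, 35.9913)]  |A|=509.0816
4. ⊥bis P2·P3 via (25.705,22.07): [(24.7011, 21.8536) (15.953, 12.5536) (20.1037, 0) (38, 0) (38, 24.7206)]  |A|=434.1383
5. ⊥bis P2·P4 via (19.515,23.62): [(24.7011, 21.8536) (15.953, 12.5536) (20.1037, 0) (38, 0) (38, 24.7206)]  |A|=434.1383
6. canonical 5-gon: [(24.7011, 21.8536) (15.953, 12.5536) (20.1037, 0) (38, 0) (38, 24.7206)]
7. shoelace: 434.1383

Area of P2's cell: 434.1383 (5 vertices)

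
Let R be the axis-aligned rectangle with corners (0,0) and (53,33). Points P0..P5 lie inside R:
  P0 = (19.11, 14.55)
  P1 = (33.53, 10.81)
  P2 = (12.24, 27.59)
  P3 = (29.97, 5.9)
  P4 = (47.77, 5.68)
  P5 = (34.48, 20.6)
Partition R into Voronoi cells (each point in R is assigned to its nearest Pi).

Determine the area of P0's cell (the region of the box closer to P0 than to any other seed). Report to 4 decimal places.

Area of P0's cell: 450.5984

1. box [0,53]×[0,33]: [(0, 0) (53, 0) (53, 33) (0, 33)]
2. ⊥bis P0·P1 via (26.32,12.68): [(0, 0) (23.0313, 0) (31.5902, 33) (0, 33)]  |A|=901.2552
3. ⊥bis P0·P2 via (15.675,21.07): [(0, 12.8118) (0, 0) (23.0313, 0) (30.5252, 28.8937)]  |A|=528.2706
4. ⊥bis P0·P3 via (24.54,10.225): [(0, 12.8118) (0, 0) (16.3958, 0) (26.2353, 12.3534) (30.5252, 28.8937)]  |A|=487.285
5. ⊥bis P0·P4 via (33.44,10.115): [(0, 12.8118) (0, 0) (16.3958, 0) (26.2353, 12.3534) (30.5252, 28.8937)]  |A|=487.285
6. ⊥bis P0·P5 via (26.795,17.575): [(23.7456, 25.3219) (0, 12.8118) (0, 0) (16.3958, 0) (26.2353, 12.3534) (27.274, 16.3582)]  |A|=450.5984
7. canonical 6-gon: [(23.7456, 25.3219) (0, 12.8118) (0, 0) (16.3958, 0) (26.2353, 12.3534) (27.274, 16.3582)]
8. shoelace: 450.5984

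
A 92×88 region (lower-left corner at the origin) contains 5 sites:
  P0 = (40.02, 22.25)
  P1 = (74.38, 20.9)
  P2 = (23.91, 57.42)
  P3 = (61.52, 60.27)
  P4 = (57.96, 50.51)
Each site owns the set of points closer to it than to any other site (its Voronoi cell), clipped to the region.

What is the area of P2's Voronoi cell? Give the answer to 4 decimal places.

1. box [0,92]×[0,88]: [(0, 0) (92, 0) (92, 88) (0, 88)]
2. ⊥bis P2·P0 via (31.965,39.835): [(0, 25.1931) (92, 67.3347) (92, 88) (0, 88)]  |A|=3839.7227
3. ⊥bis P2·P1 via (49.145,39.16): [(0, 25.1931) (58.3931, 51.9407) (84.4855, 88) (0, 88)]  |A|=3356.9903
4. ⊥bis P2·P3 via (42.715,58.845): [(0, 25.1931) (43.7466, 45.2317) (40.5057, 88) (0, 88)]  |A|=2239.9744
5. ⊥bis P2·P4 via (40.935,53.965): [(0, 25.1931) (38.6929, 42.9168) (42.5003, 61.6783) (40.5057, 88) (0, 88)]  |A|=2196.9741
6. canonical 5-gon: [(0, 25.1931) (38.6929, 42.9168) (42.5003, 61.6783) (40.5057, 88) (0, 88)]
7. shoelace: 2196.9741

Area of P2's cell: 2196.9741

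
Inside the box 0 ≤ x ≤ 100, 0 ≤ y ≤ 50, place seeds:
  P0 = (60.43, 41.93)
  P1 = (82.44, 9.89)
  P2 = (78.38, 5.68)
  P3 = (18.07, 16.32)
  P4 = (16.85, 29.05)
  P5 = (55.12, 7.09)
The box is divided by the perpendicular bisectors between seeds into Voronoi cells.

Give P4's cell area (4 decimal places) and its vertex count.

Area of P4's cell: 1032.1784 (5 vertices)

1. box [0,100]×[0,50]: [(0, 0) (100, 0) (100, 50) (0, 50)]
2. ⊥bis P4·P0 via (38.64,35.49): [(0, 0) (49.129, 0) (34.3516, 50) (0, 50)]  |A|=2087.0151
3. ⊥bis P4·P1 via (49.645,19.47): [(0, 0) (43.9575, 0) (46.5281, 8.8001) (34.3516, 50) (0, 50)]  |A|=2064.26
4. ⊥bis P4·P2 via (47.615,17.365): [(0, 0) (41.0195, 0) (45.5802, 12.0076) (34.3516, 50) (0, 50)]  |A|=2038.3273
5. ⊥bis P4·P3 via (17.46,22.685): [(0, 21.0117) (41.7369, 25.0116) (34.3516, 50) (0, 50)]  |A|=1034.1361
6. ⊥bis P4·P5 via (35.985,18.07): [(0, 21.0117) (39.8653, 24.8322) (41.1356, 27.046) (34.3516, 50) (0, 50)]  |A|=1032.1784
7. canonical 5-gon: [(0, 21.0117) (39.8653, 24.8322) (41.1356, 27.046) (34.3516, 50) (0, 50)]
8. shoelace: 1032.1784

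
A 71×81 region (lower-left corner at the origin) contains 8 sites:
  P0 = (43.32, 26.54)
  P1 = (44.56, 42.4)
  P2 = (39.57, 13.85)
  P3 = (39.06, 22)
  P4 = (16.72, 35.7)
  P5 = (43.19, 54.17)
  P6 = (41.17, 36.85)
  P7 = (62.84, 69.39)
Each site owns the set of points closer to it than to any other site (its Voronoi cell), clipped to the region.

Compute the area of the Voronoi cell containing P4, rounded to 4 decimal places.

1. box [0,71]×[0,81]: [(0, 0) (71, 0) (71, 81) (0, 81)]
2. ⊥bis P4·P0 via (30.02,31.12): [(0, 0) (19.3035, 0) (47.1967, 81) (0, 81)]  |A|=2693.2585
3. ⊥bis P4·P1 via (30.64,39.05): [(0, 0) (19.3035, 0) (31.5083, 35.442) (20.5443, 81) (0, 81)]  |A|=2086.1419
4. ⊥bis P4·P2 via (28.145,24.775): [(0, 0) (4.4542, 0) (27.6606, 24.2684) (31.5083, 35.442) (20.5443, 81) (0, 81)]  |A|=1905.9581
5. ⊥bis P4·P3 via (27.89,28.85): [(0, 0) (4.4542, 0) (20.4669, 16.7456) (30.965, 33.8643) (31.5083, 35.442) (20.5443, 81) (0, 81)]  |A|=1883.8728
6. ⊥bis P4·P5 via (29.955,44.935): [(0, 0) (4.4542, 0) (20.4669, 16.7456) (30.965, 33.8643) (31.5083, 35.442) (28.8387, 46.5348) (4.7899, 81) (0, 81)]  |A|=1612.3839
7. ⊥bis P4·P6 via (28.945,36.275): [(0, 0) (4.4542, 0) (20.4669, 16.7456) (29.1942, 30.9767) (28.4352, 47.113) (4.7899, 81) (0, 81)]  |A|=1589.9403
8. ⊥bis P4·P7 via (39.78,52.545): [(0, 0) (4.4542, 0) (20.4669, 16.7456) (29.1942, 30.9767) (28.4352, 47.113) (4.7899, 81) (0, 81)]  |A|=1589.9403
9. canonical 7-gon: [(0, 0) (4.4542, 0) (20.4669, 16.7456) (29.1942, 30.9767) (28.4352, 47.113) (4.7899, 81) (0, 81)]
10. shoelace: 1589.9403

Area of P4's cell: 1589.9403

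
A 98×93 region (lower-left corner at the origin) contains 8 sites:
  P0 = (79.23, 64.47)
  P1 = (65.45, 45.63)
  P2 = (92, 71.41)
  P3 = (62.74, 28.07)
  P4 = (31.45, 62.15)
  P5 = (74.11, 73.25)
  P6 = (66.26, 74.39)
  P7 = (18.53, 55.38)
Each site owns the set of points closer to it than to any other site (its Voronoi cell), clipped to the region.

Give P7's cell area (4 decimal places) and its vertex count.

1. box [0,98]×[0,93]: [(0, 0) (98, 0) (98, 93) (0, 93)]
2. ⊥bis P7·P0 via (48.88,59.925): [(0, 0) (57.8539, 0) (43.9269, 93) (0, 93)]  |A|=4732.8102
3. ⊥bis P7·P1 via (41.99,50.505): [(0, 0) (31.495, 0) (46.8141, 73.7202) (43.9269, 93) (0, 93)]  |A|=3761.2183
4. ⊥bis P7·P2 via (55.265,63.395): [(0, 0) (31.495, 0) (46.8141, 73.7202) (43.9269, 93) (0, 93)]  |A|=3761.2183
5. ⊥bis P7·P3 via (40.635,41.725): [(0, 0) (14.8601, 0) (39.9275, 40.5797) (46.8141, 73.7202) (43.9269, 93) (0, 93)]  |A|=3423.6972
6. ⊥bis P7·P4 via (24.99,58.765): [(0, 0) (14.8601, 0) (37.0012, 35.8426) (7.0511, 93) (0, 93)]  |A|=2188.3787
7. ⊥bis P7·P5 via (46.32,64.315): [(0, 0) (14.8601, 0) (37.0012, 35.8426) (7.0511, 93) (0, 93)]  |A|=2188.3787
8. ⊥bis P7·P6 via (42.395,64.885): [(0, 0) (14.8601, 0) (37.0012, 35.8426) (7.0511, 93) (0, 93)]  |A|=2188.3787
9. canonical 5-gon: [(0, 0) (14.8601, 0) (37.0012, 35.8426) (7.0511, 93) (0, 93)]
10. shoelace: 2188.3787

Area of P7's cell: 2188.3787 (5 vertices)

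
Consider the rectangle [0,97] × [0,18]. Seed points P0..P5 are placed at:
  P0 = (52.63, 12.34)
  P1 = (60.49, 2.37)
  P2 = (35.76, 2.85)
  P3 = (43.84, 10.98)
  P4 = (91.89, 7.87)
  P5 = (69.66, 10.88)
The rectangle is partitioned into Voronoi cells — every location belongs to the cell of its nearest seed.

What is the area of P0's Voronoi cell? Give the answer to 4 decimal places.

1. box [0,97]×[0,18]: [(0, 0) (97, 0) (97, 18) (0, 18)]
2. ⊥bis P0·P1 via (56.56,7.355): [(0, 0) (47.2306, 0) (70.0626, 18) (0, 18)]  |A|=1055.6387
3. ⊥bis P0·P2 via (44.195,7.595): [(48.0875, 0.6755) (70.0626, 18) (38.3418, 18)]  |A|=274.7731
4. ⊥bis P0·P3 via (48.235,11.66): [(49.7337, 1.9734) (70.0626, 18) (47.2541, 18)]  |A|=182.7718
5. ⊥bis P0·P4 via (72.26,10.105): [(49.7337, 1.9734) (70.0626, 18) (47.2541, 18)]  |A|=182.7718
6. ⊥bis P0·P5 via (61.145,11.61): [(49.7337, 1.9734) (61.0861, 10.9232) (61.6928, 18) (47.2541, 18)]  |A|=153.1563
7. canonical 4-gon: [(49.7337, 1.9734) (61.0861, 10.9232) (61.6928, 18) (47.2541, 18)]
8. shoelace: 153.1563

Area of P0's cell: 153.1563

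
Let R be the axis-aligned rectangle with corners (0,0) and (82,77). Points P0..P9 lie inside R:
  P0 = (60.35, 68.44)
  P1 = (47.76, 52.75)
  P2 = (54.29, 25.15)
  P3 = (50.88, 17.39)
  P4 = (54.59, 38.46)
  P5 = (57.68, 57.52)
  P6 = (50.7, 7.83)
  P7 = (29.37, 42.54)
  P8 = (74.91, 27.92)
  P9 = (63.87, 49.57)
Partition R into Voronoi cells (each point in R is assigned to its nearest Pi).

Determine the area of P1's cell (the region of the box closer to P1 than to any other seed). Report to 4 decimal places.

1. box [0,82]×[0,77]: [(0, 0) (82, 0) (82, 77) (0, 77)]
2. ⊥bis P1·P0 via (54.055,60.595): [(0, 0) (82, 0) (82, 38.1713) (33.6106, 77) (0, 77)]  |A|=5374.5526
3. ⊥bis P1·P2 via (51.025,38.95): [(0, 26.8778) (74.1972, 44.4324) (33.6106, 77) (0, 77)]  |A|=2406.774
4. ⊥bis P1·P3 via (49.32,35.07): [(0, 30.7182) (25.8862, 33.0023) (74.1972, 44.4324) (33.6106, 77) (0, 77)]  |A|=2357.0665
5. ⊥bis P1·P4 via (51.175,45.605): [(0, 30.7182) (24.5628, 32.8855) (64.6874, 52.0633) (33.6106, 77) (0, 77)]  |A|=2108.0414
6. ⊥bis P1·P5 via (52.72,55.135): [(0, 30.7182) (24.5628, 32.8855) (56.1574, 47.9864) (47.6065, 65.7695) (33.6106, 77) (0, 77)]  |A|=2014.7656
7. ⊥bis P1·P6 via (49.23,30.29): [(0, 30.7182) (24.5628, 32.8855) (56.1574, 47.9864) (47.6065, 65.7695) (33.6106, 77) (0, 77)]  |A|=2014.7656
8. ⊥bis P1·P7 via (38.565,47.645): [(42.1045, 41.2697) (56.1574, 47.9864) (47.6065, 65.7695) (33.6106, 77) (22.2673, 77)]  |A|=558.6608
9. ⊥bis P1·P8 via (61.335,40.335): [(42.1045, 41.2697) (56.1574, 47.9864) (47.6065, 65.7695) (33.6106, 77) (22.2673, 77)]  |A|=558.6608
10. ⊥bis P1·P9 via (55.815,51.16): [(42.1045, 41.2697) (55.0876, 47.4751) (55.4705, 49.4148) (47.6065, 65.7695) (33.6106, 77) (22.2673, 77)]  |A|=557.7212
11. canonical 6-gon: [(42.1045, 41.2697) (55.0876, 47.4751) (55.4705, 49.4148) (47.6065, 65.7695) (33.6106, 77) (22.2673, 77)]
12. shoelace: 557.7212

Area of P1's cell: 557.7212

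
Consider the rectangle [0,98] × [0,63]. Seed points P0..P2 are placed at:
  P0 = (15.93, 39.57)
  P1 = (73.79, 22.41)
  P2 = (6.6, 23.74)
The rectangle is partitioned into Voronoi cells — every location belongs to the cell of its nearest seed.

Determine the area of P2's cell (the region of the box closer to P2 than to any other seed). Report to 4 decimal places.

Area of P2's cell: 1058.5592

1. box [0,98]×[0,63]: [(0, 0) (98, 0) (98, 63) (0, 63)]
2. ⊥bis P2·P0 via (11.265,31.655): [(0, 38.2944) (0, 0) (64.9733, 0)]  |A|=1244.0587
3. ⊥bis P2·P1 via (40.195,23.075): [(40.0293, 14.7017) (0, 38.2944) (0, 0) (39.7382, 0)]  |A|=1058.5592
4. canonical 4-gon: [(40.0293, 14.7017) (0, 38.2944) (0, 0) (39.7382, 0)]
5. shoelace: 1058.5592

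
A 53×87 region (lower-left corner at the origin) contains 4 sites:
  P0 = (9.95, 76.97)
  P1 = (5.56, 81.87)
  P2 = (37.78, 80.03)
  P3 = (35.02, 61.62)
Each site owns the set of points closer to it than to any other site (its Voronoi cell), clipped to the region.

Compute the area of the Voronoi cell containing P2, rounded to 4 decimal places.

Area of P2's cell: 482.2307

1. box [0,53]×[0,87]: [(0, 0) (53, 0) (53, 87) (0, 87)]
2. ⊥bis P2·P0 via (23.865,78.5): [(32.4963, 0) (53, 0) (53, 87) (22.9304, 87)]  |A|=2199.9372
3. ⊥bis P2·P1 via (21.67,80.95): [(32.4963, 0) (53, 0) (53, 87) (22.9304, 87)]  |A|=2199.9372
4. ⊥bis P2·P3 via (36.4,70.825): [(24.5129, 72.6071) (53, 68.3364) (53, 87) (22.9304, 87)]  |A|=482.2307
5. canonical 4-gon: [(24.5129, 72.6071) (53, 68.3364) (53, 87) (22.9304, 87)]
6. shoelace: 482.2307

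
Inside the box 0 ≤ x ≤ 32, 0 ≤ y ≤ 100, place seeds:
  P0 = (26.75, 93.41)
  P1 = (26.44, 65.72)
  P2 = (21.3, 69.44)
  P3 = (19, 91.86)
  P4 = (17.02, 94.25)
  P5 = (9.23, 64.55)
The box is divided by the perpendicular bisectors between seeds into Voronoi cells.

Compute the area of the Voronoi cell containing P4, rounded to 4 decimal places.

1. box [0,32]×[0,100]: [(0, 0) (32, 0) (32, 100) (0, 100)]
2. ⊥bis P4·P0 via (21.885,93.83): [(0, 0) (13.7846, 0) (22.4177, 100) (0, 100)]  |A|=1810.1115
3. ⊥bis P4·P1 via (21.73,79.985): [(0, 72.8102) (20.6592, 79.6315) (22.4177, 100) (0, 100)]  |A|=509.1676
4. ⊥bis P4·P2 via (19.16,81.845): [(0, 78.5397) (20.8759, 82.141) (22.4177, 100) (0, 100)]  |A|=424.1799
5. ⊥bis P4·P3 via (18.01,93.055): [(0, 78.5397) (0.6176, 78.6462) (22.1114, 96.4528) (22.4177, 100) (0, 100)]  |A|=281.3723
6. ⊥bis P4·P5 via (13.125,79.4): [(0, 82.8426) (4.3163, 81.7104) (22.1114, 96.4528) (22.4177, 100) (0, 100)]  |A|=271.3369
7. canonical 5-gon: [(0, 82.8426) (4.3163, 81.7104) (22.1114, 96.4528) (22.4177, 100) (0, 100)]
8. shoelace: 271.3369

Area of P4's cell: 271.3369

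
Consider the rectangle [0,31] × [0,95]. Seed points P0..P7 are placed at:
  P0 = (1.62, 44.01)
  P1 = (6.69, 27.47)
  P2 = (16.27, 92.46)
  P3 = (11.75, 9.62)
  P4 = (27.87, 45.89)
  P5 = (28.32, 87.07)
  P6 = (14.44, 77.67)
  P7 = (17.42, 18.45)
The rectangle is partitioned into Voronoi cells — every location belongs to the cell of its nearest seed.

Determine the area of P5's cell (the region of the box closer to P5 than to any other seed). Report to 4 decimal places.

1. box [0,31]×[0,95]: [(0, 0) (31, 0) (31, 95) (0, 95)]
2. ⊥bis P5·P0 via (14.97,65.54): [(0, 74.8224) (31, 55.6004) (31, 95) (0, 95)]  |A|=923.4477
3. ⊥bis P5·P1 via (17.505,57.27): [(0, 74.8224) (31, 55.6004) (31, 95) (0, 95)]  |A|=923.4477
4. ⊥bis P5·P2 via (22.295,89.765): [(12.2214, 67.2443) (31, 55.6004) (31, 95) (24.6366, 95)]  |A|=458.2445
5. ⊥bis P5·P3 via (20.035,48.345): [(12.2214, 67.2443) (31, 55.6004) (31, 95) (24.6366, 95)]  |A|=458.2445
6. ⊥bis P5·P4 via (28.095,66.48): [(12.2214, 67.2443) (13.1914, 66.6429) (31, 66.4483) (31, 95) (24.6366, 95)]  |A|=361.6514
7. ⊥bis P5·P6 via (21.38,82.37): [(19.939, 84.4978) (31, 68.1651) (31, 95) (24.6366, 95)]  |A|=181.8252
8. ⊥bis P5·P7 via (22.87,52.76): [(19.939, 84.4978) (31, 68.1651) (31, 95) (24.6366, 95)]  |A|=181.8252
9. canonical 4-gon: [(19.939, 84.4978) (31, 68.1651) (31, 95) (24.6366, 95)]
10. shoelace: 181.8252

Area of P5's cell: 181.8252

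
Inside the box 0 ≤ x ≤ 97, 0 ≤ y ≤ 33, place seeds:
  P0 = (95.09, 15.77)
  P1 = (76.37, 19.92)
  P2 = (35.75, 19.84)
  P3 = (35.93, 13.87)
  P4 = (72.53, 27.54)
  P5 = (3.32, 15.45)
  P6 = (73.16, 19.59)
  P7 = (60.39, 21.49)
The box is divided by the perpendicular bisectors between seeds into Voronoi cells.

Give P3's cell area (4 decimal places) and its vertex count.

Area of P3's cell: 533.0753 (4 vertices)

1. box [0,97]×[0,33]: [(0, 0) (97, 0) (97, 33) (0, 33)]
2. ⊥bis P3·P0 via (65.51,14.82): [(0, 0) (65.986, 0) (64.9261, 33) (0, 33)]  |A|=2160.0495
3. ⊥bis P3·P1 via (56.15,16.895): [(0, 0) (58.6776, 0) (53.7406, 33) (0, 33)]  |A|=1854.9001
4. ⊥bis P3·P2 via (35.84,16.855): [(0, 15.7744) (0, 0) (58.6776, 0) (56.0648, 17.4648)]  |A|=954.5896
5. ⊥bis P3·P4 via (54.23,20.705): [(55.4472, 17.4462) (0, 15.7744) (0, 0) (58.6776, 0) (56.4821, 14.6753)]  |A|=953.7243
6. ⊥bis P3·P5 via (19.625,14.66): [(55.4472, 17.4462) (19.7078, 16.3686) (18.9147, 0) (58.6776, 0) (56.4821, 14.6753)]  |A|=643.4815
7. ⊥bis P3·P6 via (54.545,16.73): [(54.4396, 17.4158) (19.7078, 16.3686) (18.9147, 0) (57.1154, 0)]  |A|=616.4883
8. ⊥bis P3·P7 via (48.16,17.68): [(48.3, 17.2307) (19.7078, 16.3686) (18.9147, 0) (53.6678, 0)]  |A|=533.0753
9. canonical 4-gon: [(48.3, 17.2307) (19.7078, 16.3686) (18.9147, 0) (53.6678, 0)]
10. shoelace: 533.0753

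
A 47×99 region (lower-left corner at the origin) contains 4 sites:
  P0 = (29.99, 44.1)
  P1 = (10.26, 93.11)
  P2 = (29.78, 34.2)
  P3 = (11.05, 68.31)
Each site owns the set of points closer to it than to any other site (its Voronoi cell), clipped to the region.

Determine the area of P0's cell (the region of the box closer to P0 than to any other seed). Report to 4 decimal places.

Area of P0's cell: 904.7913

1. box [0,47]×[0,99]: [(0, 0) (47, 0) (47, 99) (0, 99)]
2. ⊥bis P0·P1 via (20.125,68.605): [(0, 60.5033) (0, 0) (47, 0) (47, 79.4241)]  |A|=3288.2928
3. ⊥bis P0·P2 via (29.885,39.15): [(0, 60.5033) (0, 39.7839) (47, 38.787) (47, 79.4241)]  |A|=1441.8772
4. ⊥bis P0·P3 via (20.52,56.205): [(0, 40.1518) (0, 39.7839) (47, 38.787) (47, 76.9209)]  |A|=904.7913
5. canonical 4-gon: [(0, 40.1518) (0, 39.7839) (47, 38.787) (47, 76.9209)]
6. shoelace: 904.7913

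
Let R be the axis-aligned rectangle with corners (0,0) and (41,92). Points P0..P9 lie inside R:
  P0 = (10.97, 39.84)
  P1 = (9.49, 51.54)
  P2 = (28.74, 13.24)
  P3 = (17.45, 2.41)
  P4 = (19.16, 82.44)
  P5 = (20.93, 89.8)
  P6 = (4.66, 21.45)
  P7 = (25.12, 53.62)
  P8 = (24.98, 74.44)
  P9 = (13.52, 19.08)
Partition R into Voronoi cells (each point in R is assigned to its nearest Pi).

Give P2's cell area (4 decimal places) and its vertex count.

Area of P2's cell: 571.4099 (6 vertices)

1. box [0,41]×[0,92]: [(0, 0) (41, 0) (41, 92) (0, 92)]
2. ⊥bis P2·P0 via (19.855,26.54): [(0, 13.276) (0, 0) (41, 0) (41, 40.6658)]  |A|=1105.8065
3. ⊥bis P2·P1 via (19.115,32.39): [(0, 13.276) (0, 0) (41, 0) (41, 40.6658)]  |A|=1105.8065
4. ⊥bis P2·P3 via (23.095,7.825): [(10.8885, 20.55) (30.6012, 0) (41, 0) (41, 40.6658)]  |A|=719.1022
5. ⊥bis P2·P4 via (23.95,47.84): [(10.8885, 20.55) (30.6012, 0) (41, 0) (41, 40.6658)]  |A|=719.1022
6. ⊥bis P2·P5 via (24.835,51.52): [(10.8885, 20.55) (30.6012, 0) (41, 0) (41, 40.6658)]  |A|=719.1022
7. ⊥bis P2·P6 via (16.7,17.345): [(19.8291, 26.5227) (15.9823, 15.2399) (30.6012, 0) (41, 0) (41, 40.6658)]  |A|=680.1525
8. ⊥bis P2·P7 via (26.93,33.43): [(30.6707, 33.7653) (19.8291, 26.5227) (15.9823, 15.2399) (30.6012, 0) (41, 0) (41, 34.6914)]  |A|=649.2963
9. ⊥bis P2·P8 via (26.86,43.84): [(30.6707, 33.7653) (19.8291, 26.5227) (15.9823, 15.2399) (30.6012, 0) (41, 0) (41, 34.6914)]  |A|=649.2963
10. ⊥bis P2·P9 via (21.13,16.16): [(30.6707, 33.7653) (26.9252, 31.2632) (19.407, 11.6696) (30.6012, 0) (41, 0) (41, 34.6914)]  |A|=571.4099
11. canonical 6-gon: [(30.6707, 33.7653) (26.9252, 31.2632) (19.407, 11.6696) (30.6012, 0) (41, 0) (41, 34.6914)]
12. shoelace: 571.4099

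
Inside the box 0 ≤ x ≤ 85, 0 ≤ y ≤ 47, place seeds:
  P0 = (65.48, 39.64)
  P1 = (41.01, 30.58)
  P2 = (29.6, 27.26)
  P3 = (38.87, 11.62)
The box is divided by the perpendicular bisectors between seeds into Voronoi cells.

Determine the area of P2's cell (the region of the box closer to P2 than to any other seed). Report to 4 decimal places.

Area of P2's cell: 1281.5460

1. box [0,85]×[0,47]: [(0, 0) (85, 0) (85, 47) (0, 47)]
2. ⊥bis P2·P0 via (47.54,33.45): [(0, 0) (59.0816, 0) (42.8647, 47) (0, 47)]  |A|=2395.7375
3. ⊥bis P2·P1 via (35.305,28.92): [(0, 0) (43.7199, 0) (30.0442, 47) (0, 47)]  |A|=1733.4574
4. ⊥bis P2·P3 via (34.235,19.44): [(0, 0) (1.4366, 0) (37.5003, 21.3754) (30.0442, 47) (0, 47)]  |A|=1281.546
5. canonical 5-gon: [(0, 0) (1.4366, 0) (37.5003, 21.3754) (30.0442, 47) (0, 47)]
6. shoelace: 1281.546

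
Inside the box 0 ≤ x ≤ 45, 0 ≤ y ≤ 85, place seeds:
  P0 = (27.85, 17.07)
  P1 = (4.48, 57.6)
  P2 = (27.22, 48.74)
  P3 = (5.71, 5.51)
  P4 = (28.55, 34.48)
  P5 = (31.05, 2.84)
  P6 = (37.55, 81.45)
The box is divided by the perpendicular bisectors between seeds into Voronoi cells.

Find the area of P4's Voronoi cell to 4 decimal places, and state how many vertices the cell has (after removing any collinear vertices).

Area of P4's cell: 602.0608 (5 vertices)

1. box [0,45]×[0,85]: [(0, 0) (45, 0) (45, 85) (0, 85)]
2. ⊥bis P4·P0 via (28.2,25.775): [(0, 26.9088) (45, 25.0995) (45, 85) (0, 85)]  |A|=2654.812
3. ⊥bis P4·P1 via (16.515,46.04): [(0, 28.8464) (0, 26.9088) (45, 25.0995) (45, 75.6954)]  |A|=1182.0035
4. ⊥bis P4·P2 via (27.885,41.61): [(10.7223, 40.0093) (0, 28.8464) (0, 26.9088) (45, 25.0995) (45, 43.2063)]  |A|=625.1764
5. ⊥bis P4·P3 via (17.13,19.995): [(10.7223, 40.0093) (2.5438, 31.4948) (8.8099, 26.5546) (45, 25.0995) (45, 43.2063)]  |A|=602.0608
6. ⊥bis P4·P5 via (29.8,18.66): [(10.7223, 40.0093) (2.5438, 31.4948) (8.8099, 26.5546) (45, 25.0995) (45, 43.2063)]  |A|=602.0608
7. ⊥bis P4·P6 via (33.05,57.965): [(10.7223, 40.0093) (2.5438, 31.4948) (8.8099, 26.5546) (45, 25.0995) (45, 43.2063)]  |A|=602.0608
8. canonical 5-gon: [(10.7223, 40.0093) (2.5438, 31.4948) (8.8099, 26.5546) (45, 25.0995) (45, 43.2063)]
9. shoelace: 602.0608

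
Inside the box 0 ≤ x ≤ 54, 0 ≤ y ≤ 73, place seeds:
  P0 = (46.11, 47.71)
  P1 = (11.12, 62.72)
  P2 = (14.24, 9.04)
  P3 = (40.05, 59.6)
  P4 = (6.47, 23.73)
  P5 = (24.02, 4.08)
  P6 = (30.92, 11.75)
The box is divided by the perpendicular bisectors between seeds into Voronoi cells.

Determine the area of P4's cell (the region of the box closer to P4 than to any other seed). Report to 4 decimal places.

1. box [0,54]×[0,73]: [(0, 0) (54, 0) (54, 73) (0, 73)]
2. ⊥bis P4·P0 via (26.29,35.72): [(0, 0) (47.8986, 0) (3.7377, 73) (0, 73)]  |A|=1884.7245
3. ⊥bis P4·P1 via (8.795,43.225): [(0, 44.2739) (0, 0) (47.8986, 0) (22.7572, 41.5598)]  |A|=1499.105
4. ⊥bis P4·P2 via (10.355,16.385): [(0, 44.2739) (0, 10.9079) (31.2884, 27.4574) (22.7572, 41.5598)]  |A|=670.8745
5. ⊥bis P4·P3 via (23.26,41.665): [(0, 44.2739) (0, 10.9079) (31.2884, 27.4574) (22.7572, 41.5598)]  |A|=670.8745
6. ⊥bis P4·P5 via (15.245,13.905): [(0, 44.2739) (0, 10.9079) (29.1563, 26.3296) (30.9835, 27.9615) (22.7572, 41.5598)]  |A|=670.1651
7. ⊥bis P4·P6 via (18.695,17.74): [(0, 44.2739) (0, 10.9079) (20.7164, 21.8655) (26.9612, 34.6105) (22.7572, 41.5598)]  |A|=620.9641
8. canonical 5-gon: [(0, 44.2739) (0, 10.9079) (20.7164, 21.8655) (26.9612, 34.6105) (22.7572, 41.5598)]
9. shoelace: 620.9641

Area of P4's cell: 620.9641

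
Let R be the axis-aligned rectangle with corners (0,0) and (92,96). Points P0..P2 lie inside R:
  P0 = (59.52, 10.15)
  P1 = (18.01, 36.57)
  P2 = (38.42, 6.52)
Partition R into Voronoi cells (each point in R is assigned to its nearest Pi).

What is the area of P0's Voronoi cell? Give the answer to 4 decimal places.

1. box [0,92]×[0,96]: [(0, 0) (92, 0) (92, 96) (0, 96)]
2. ⊥bis P0·P1 via (38.765,23.36): [(23.897, 0) (92, 0) (92, 96) (84.9984, 96)]  |A|=3605.021
3. ⊥bis P0·P2 via (48.97,8.335): [(44.7637, 32.7849) (50.4039, 0) (92, 0) (92, 96) (84.9984, 96)]  |A|=3170.5072
4. canonical 5-gon: [(44.7637, 32.7849) (50.4039, 0) (92, 0) (92, 96) (84.9984, 96)]
5. shoelace: 3170.5072

Area of P0's cell: 3170.5072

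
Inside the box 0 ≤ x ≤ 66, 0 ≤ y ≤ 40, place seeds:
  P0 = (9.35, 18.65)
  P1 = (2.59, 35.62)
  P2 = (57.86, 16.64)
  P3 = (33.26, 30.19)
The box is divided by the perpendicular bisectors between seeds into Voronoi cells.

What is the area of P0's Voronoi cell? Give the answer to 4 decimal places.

Area of P0's cell: 745.9558

1. box [0,66]×[0,40]: [(0, 0) (66, 0) (66, 40) (0, 40)]
2. ⊥bis P0·P1 via (5.97,27.135): [(0, 24.7569) (0, 0) (66, 0) (66, 40) (38.2657, 40)]  |A|=2348.355
3. ⊥bis P0·P2 via (33.605,17.645): [(34.4686, 38.4874) (0, 24.7569) (0, 0) (32.8739, 0)]  |A|=1059.2825
4. ⊥bis P0·P3 via (21.305,24.42): [(32.8911, 0.4146) (17.733, 31.8208) (0, 24.7569) (0, 0) (32.8739, 0)]  |A|=745.9558
5. canonical 5-gon: [(32.8911, 0.4146) (17.733, 31.8208) (0, 24.7569) (0, 0) (32.8739, 0)]
6. shoelace: 745.9558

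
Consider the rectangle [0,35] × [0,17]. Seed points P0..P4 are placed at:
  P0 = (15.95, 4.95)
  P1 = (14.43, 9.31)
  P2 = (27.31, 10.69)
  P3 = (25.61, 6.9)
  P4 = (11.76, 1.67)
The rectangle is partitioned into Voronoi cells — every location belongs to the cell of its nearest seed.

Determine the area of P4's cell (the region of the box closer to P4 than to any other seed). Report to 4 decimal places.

Area of P4's cell: 108.2406

1. box [0,35]×[0,17]: [(0, 0) (35, 0) (35, 17) (0, 17)]
2. ⊥bis P4·P0 via (13.855,3.31): [(0, 0) (16.4461, 0) (3.1382, 17) (0, 17)]  |A|=166.4671
3. ⊥bis P4·P1 via (13.095,5.49): [(0, 10.0664) (0, 0) (16.4461, 0) (11.792, 5.9454)]  |A|=108.2406
4. ⊥bis P4·P2 via (19.535,6.18): [(0, 10.0664) (0, 0) (16.4461, 0) (11.792, 5.9454)]  |A|=108.2406
5. ⊥bis P4·P3 via (18.685,4.285): [(0, 10.0664) (0, 0) (16.4461, 0) (11.792, 5.9454)]  |A|=108.2406
6. canonical 4-gon: [(0, 10.0664) (0, 0) (16.4461, 0) (11.792, 5.9454)]
7. shoelace: 108.2406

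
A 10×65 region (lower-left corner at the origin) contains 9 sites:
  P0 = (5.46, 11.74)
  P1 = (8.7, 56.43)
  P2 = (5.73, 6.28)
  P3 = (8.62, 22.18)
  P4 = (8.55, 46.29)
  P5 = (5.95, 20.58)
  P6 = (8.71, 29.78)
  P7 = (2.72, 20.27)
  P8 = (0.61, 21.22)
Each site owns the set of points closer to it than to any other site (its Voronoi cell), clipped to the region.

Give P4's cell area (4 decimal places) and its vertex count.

1. box [0,10]×[0,65]: [(0, 0) (10, 0) (10, 65) (0, 65)]
2. ⊥bis P4·P0 via (7.005,29.015): [(0, 29.6415) (10, 28.7471) (10, 65) (0, 65)]  |A|=358.0568
3. ⊥bis P4·P1 via (8.625,51.36): [(0, 51.4876) (0, 29.6415) (10, 28.7471) (10, 51.3397)]  |A|=222.1931
4. ⊥bis P4·P2 via (7.14,26.285): [(0, 51.4876) (0, 29.6415) (10, 28.7471) (10, 51.3397)]  |A|=222.1931
5. ⊥bis P4·P3 via (8.585,34.235): [(0, 51.4876) (0, 34.2101) (10, 34.2391) (10, 51.3397)]  |A|=171.8903
6. ⊥bis P4·P5 via (7.25,33.435): [(0, 51.4876) (0, 34.2101) (10, 34.2391) (10, 51.3397)]  |A|=171.8903
7. ⊥bis P4·P6 via (8.63,38.035): [(0, 51.4876) (0, 37.9514) (10, 38.0483) (10, 51.3397)]  |A|=134.138
8. ⊥bis P4·P7 via (5.635,33.28): [(0, 51.4876) (0, 37.9514) (10, 38.0483) (10, 51.3397)]  |A|=134.138
9. ⊥bis P4·P8 via (4.58,33.755): [(0, 51.4876) (0, 37.9514) (10, 38.0483) (10, 51.3397)]  |A|=134.138
10. canonical 4-gon: [(0, 51.4876) (0, 37.9514) (10, 38.0483) (10, 51.3397)]
11. shoelace: 134.138

Area of P4's cell: 134.1380 (4 vertices)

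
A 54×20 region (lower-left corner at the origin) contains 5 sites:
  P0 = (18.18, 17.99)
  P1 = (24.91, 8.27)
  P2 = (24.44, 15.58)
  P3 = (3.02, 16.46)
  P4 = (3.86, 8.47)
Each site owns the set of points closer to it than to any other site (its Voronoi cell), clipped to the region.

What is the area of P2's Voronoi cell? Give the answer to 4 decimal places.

1. box [0,54]×[0,20]: [(0, 0) (54, 0) (54, 20) (0, 20)]
2. ⊥bis P2·P0 via (21.31,16.785): [(14.848, 0) (54, 0) (54, 20) (22.5477, 20)]  |A|=706.0423
3. ⊥bis P2·P1 via (24.675,11.925): [(19.3061, 11.5798) (54, 13.8105) (54, 20) (22.5477, 20)]  |A|=239.7868
4. ⊥bis P2·P3 via (13.73,16.02): [(19.3061, 11.5798) (54, 13.8105) (54, 20) (22.5477, 20)]  |A|=239.7868
5. ⊥bis P2·P4 via (14.15,12.025): [(19.3061, 11.5798) (54, 13.8105) (54, 20) (22.5477, 20)]  |A|=239.7868
6. canonical 4-gon: [(19.3061, 11.5798) (54, 13.8105) (54, 20) (22.5477, 20)]
7. shoelace: 239.7868

Area of P2's cell: 239.7868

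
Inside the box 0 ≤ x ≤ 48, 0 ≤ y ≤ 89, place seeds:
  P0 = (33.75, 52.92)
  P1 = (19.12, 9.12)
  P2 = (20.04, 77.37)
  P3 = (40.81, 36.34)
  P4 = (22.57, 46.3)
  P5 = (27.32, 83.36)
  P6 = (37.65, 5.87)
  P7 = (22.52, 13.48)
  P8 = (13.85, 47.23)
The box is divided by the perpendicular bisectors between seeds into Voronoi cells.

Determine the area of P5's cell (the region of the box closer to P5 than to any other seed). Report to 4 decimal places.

1. box [0,48]×[0,89]: [(0, 0) (48, 0) (48, 89) (0, 89)]
2. ⊥bis P5·P0 via (30.535,68.14): [(0, 61.6899) (48, 71.8292) (48, 89) (0, 89)]  |A|=1067.5403
3. ⊥bis P5·P1 via (23.22,46.24): [(0, 61.6899) (48, 71.8292) (48, 89) (0, 89)]  |A|=1067.5403
4. ⊥bis P5·P2 via (23.68,80.365): [(33.2644, 68.7165) (48, 71.8292) (48, 89) (16.5751, 89)]  |A|=445.2138
5. ⊥bis P5·P3 via (34.065,59.85): [(33.2644, 68.7165) (48, 71.8292) (48, 89) (16.5751, 89)]  |A|=445.2138
6. ⊥bis P5·P4 via (24.945,64.83): [(33.2644, 68.7165) (48, 71.8292) (48, 89) (16.5751, 89)]  |A|=445.2138
7. ⊥bis P5·P6 via (32.485,44.615): [(33.2644, 68.7165) (48, 71.8292) (48, 89) (16.5751, 89)]  |A|=445.2138
8. ⊥bis P5·P7 via (24.92,48.42): [(33.2644, 68.7165) (48, 71.8292) (48, 89) (16.5751, 89)]  |A|=445.2138
9. ⊥bis P5·P8 via (20.585,65.295): [(33.2644, 68.7165) (48, 71.8292) (48, 89) (16.5751, 89)]  |A|=445.2138
10. canonical 4-gon: [(33.2644, 68.7165) (48, 71.8292) (48, 89) (16.5751, 89)]
11. shoelace: 445.2138

Area of P5's cell: 445.2138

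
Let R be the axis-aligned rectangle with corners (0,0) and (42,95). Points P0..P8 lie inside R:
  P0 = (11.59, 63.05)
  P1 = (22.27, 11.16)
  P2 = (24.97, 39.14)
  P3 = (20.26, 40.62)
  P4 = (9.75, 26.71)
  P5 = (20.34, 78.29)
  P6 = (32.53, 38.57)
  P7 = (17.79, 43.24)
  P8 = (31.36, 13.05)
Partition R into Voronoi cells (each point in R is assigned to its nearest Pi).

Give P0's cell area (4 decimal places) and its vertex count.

Area of P0's cell: 548.1368 (4 vertices)

1. box [0,42]×[0,95]: [(0, 0) (42, 0) (42, 95) (0, 95)]
2. ⊥bis P0·P1 via (16.93,37.105): [(0, 33.6205) (42, 42.2649) (42, 95) (0, 95)]  |A|=2396.4071
3. ⊥bis P0·P2 via (18.28,51.095): [(0, 40.8655) (42, 64.3687) (42, 95) (0, 95)]  |A|=1780.0815
4. ⊥bis P0·P3 via (15.925,51.835): [(0, 45.6794) (27.8158, 56.4312) (42, 64.3687) (42, 95) (0, 95)]  |A|=1713.1305
5. ⊥bis P0·P4 via (10.67,44.88): [(0, 45.6794) (27.8158, 56.4312) (42, 64.3687) (42, 95) (0, 95)]  |A|=1713.1305
6. ⊥bis P0·P5 via (15.965,70.67): [(0, 79.8363) (0, 45.6794) (27.8158, 56.4312) (34.3734, 60.1009)]  |A|=602.8276
7. ⊥bis P0·P6 via (22.06,50.81): [(33.5046, 60.5997) (0, 79.8363) (0, 45.6794) (27.8158, 56.4312) (30.1747, 57.7513)]  |A|=600.7598
8. ⊥bis P0·P7 via (14.69,53.145): [(30.6172, 58.1298) (33.5046, 60.5997) (0, 79.8363) (0, 48.5474)]  |A|=548.1368
9. ⊥bis P0·P8 via (21.475,38.05): [(30.6172, 58.1298) (33.5046, 60.5997) (0, 79.8363) (0, 48.5474)]  |A|=548.1368
10. canonical 4-gon: [(30.6172, 58.1298) (33.5046, 60.5997) (0, 79.8363) (0, 48.5474)]
11. shoelace: 548.1368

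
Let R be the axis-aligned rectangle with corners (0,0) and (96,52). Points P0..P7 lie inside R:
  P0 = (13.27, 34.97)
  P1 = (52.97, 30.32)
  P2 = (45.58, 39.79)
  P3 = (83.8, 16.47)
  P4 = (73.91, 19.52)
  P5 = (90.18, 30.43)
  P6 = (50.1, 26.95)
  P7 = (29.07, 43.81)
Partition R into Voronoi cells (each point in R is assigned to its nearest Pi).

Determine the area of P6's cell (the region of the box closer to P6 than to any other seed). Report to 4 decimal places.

Area of P6's cell: 871.4996

1. box [0,96]×[0,52]: [(0, 0) (96, 0) (96, 52) (0, 52)]
2. ⊥bis P6·P0 via (31.685,30.96): [(24.9432, 0) (96, 0) (96, 52) (36.2666, 52)]  |A|=3400.544
3. ⊥bis P6·P1 via (51.535,28.635): [(34.3632, 43.259) (24.9432, 0) (85.1587, 0)]  |A|=1302.4314
4. ⊥bis P6·P2 via (47.84,33.37): [(46.5205, 32.9055) (30.9122, 27.411) (24.9432, 0) (85.1587, 0)]  |A|=1188.2313
5. ⊥bis P6·P3 via (66.95,21.71): [(65.4249, 16.8059) (46.5205, 32.9055) (30.9122, 27.411) (24.9432, 0) (60.1986, 0)]  |A|=978.4935
6. ⊥bis P6·P4 via (62.005,23.235): [(61.138, 20.4567) (46.5205, 32.9055) (30.9122, 27.411) (24.9432, 0) (54.7544, 0)]  |A|=877.2454
7. ⊥bis P6·P5 via (70.14,28.69): [(61.138, 20.4567) (46.5205, 32.9055) (30.9122, 27.411) (24.9432, 0) (54.7544, 0)]  |A|=877.2454
8. ⊥bis P6·P7 via (39.585,35.38): [(61.138, 20.4567) (46.5205, 32.9055) (34.0942, 28.5311) (30.0605, 23.4998) (24.9432, 0) (54.7544, 0)]  |A|=871.4996
9. canonical 6-gon: [(61.138, 20.4567) (46.5205, 32.9055) (34.0942, 28.5311) (30.0605, 23.4998) (24.9432, 0) (54.7544, 0)]
10. shoelace: 871.4996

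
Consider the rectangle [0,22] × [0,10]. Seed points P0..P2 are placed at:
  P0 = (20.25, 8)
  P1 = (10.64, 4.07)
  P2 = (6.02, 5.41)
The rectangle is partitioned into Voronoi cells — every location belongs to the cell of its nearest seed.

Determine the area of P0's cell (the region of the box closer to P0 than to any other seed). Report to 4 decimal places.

Area of P0's cell: 61.3174

1. box [0,22]×[0,10]: [(0, 0) (22, 0) (22, 10) (0, 10)]
2. ⊥bis P0·P1 via (15.445,6.035): [(17.913, 0) (22, 0) (22, 10) (13.8235, 10)]  |A|=61.3174
3. ⊥bis P0·P2 via (13.135,6.705): [(17.913, 0) (22, 0) (22, 10) (13.8235, 10)]  |A|=61.3174
4. canonical 4-gon: [(17.913, 0) (22, 0) (22, 10) (13.8235, 10)]
5. shoelace: 61.3174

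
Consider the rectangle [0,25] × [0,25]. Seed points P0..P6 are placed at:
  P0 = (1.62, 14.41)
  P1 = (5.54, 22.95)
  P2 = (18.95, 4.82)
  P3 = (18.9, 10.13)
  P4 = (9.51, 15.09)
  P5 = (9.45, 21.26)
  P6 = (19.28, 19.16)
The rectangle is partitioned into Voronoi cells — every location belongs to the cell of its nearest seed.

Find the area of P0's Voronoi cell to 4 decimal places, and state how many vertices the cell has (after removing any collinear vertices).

1. box [0,25]×[0,25]: [(0, 0) (25, 0) (25, 25) (0, 25)]
2. ⊥bis P0·P1 via (3.58,18.68): [(0, 20.3233) (0, 0) (25, 0) (25, 8.8479)]  |A|=364.6393
3. ⊥bis P0·P2 via (10.285,9.615): [(12.9271, 14.3895) (0, 20.3233) (0, 0) (4.9643, 0)]  |A|=167.0775
4. ⊥bis P0·P3 via (10.26,12.27): [(9.0493, 7.382) (11.0037, 15.2724) (0, 20.3233) (0, 0) (4.9643, 0)]  |A|=158.6264
5. ⊥bis P0·P4 via (5.565,14.75): [(6.584, 2.9269) (5.2941, 17.8932) (0, 20.3233) (0, 0) (4.9643, 0)]  |A|=112.2183
6. ⊥bis P0·P5 via (5.535,17.835): [(6.584, 2.9269) (5.2941, 17.8932) (0, 20.3233) (0, 0) (4.9643, 0)]  |A|=112.2183
7. ⊥bis P0·P6 via (10.45,16.785): [(6.584, 2.9269) (5.2941, 17.8932) (0, 20.3233) (0, 0) (4.9643, 0)]  |A|=112.2183
8. canonical 5-gon: [(6.584, 2.9269) (5.2941, 17.8932) (0, 20.3233) (0, 0) (4.9643, 0)]
9. shoelace: 112.2183

Area of P0's cell: 112.2183 (5 vertices)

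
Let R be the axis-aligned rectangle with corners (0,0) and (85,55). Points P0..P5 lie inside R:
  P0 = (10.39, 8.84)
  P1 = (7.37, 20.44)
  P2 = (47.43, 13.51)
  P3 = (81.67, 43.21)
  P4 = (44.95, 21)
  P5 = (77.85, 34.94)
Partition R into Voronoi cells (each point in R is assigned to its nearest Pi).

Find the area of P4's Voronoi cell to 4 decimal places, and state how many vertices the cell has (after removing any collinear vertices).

Area of P4's cell: 1205.9258 (6 vertices)

1. box [0,85]×[0,55]: [(0, 0) (85, 0) (85, 55) (0, 55)]
2. ⊥bis P4·P0 via (27.67,14.92): [(32.9196, 0) (85, 0) (85, 55) (13.5678, 55)]  |A|=3396.5963
3. ⊥bis P4·P1 via (26.16,20.72): [(26.1835, 19.1449) (32.9196, 0) (85, 0) (85, 55) (25.6492, 55)]  |A|=3180.0063
4. ⊥bis P4·P2 via (46.19,17.255): [(26.1835, 19.1449) (28.8666, 11.5191) (85, 30.1053) (85, 55) (25.6492, 55)]  |A|=2035.0907
5. ⊥bis P4·P3 via (63.31,32.105): [(26.1835, 19.1449) (28.8666, 11.5191) (67.9368, 24.4555) (49.462, 55) (25.6492, 55)]  |A|=1279.9543
6. ⊥bis P4·P5 via (61.4,27.97): [(26.1835, 19.1449) (28.8666, 11.5191) (63.5101, 22.9898) (51.082, 52.3217) (49.462, 55) (25.6492, 55)]  |A|=1205.9258
7. canonical 6-gon: [(26.1835, 19.1449) (28.8666, 11.5191) (63.5101, 22.9898) (51.082, 52.3217) (49.462, 55) (25.6492, 55)]
8. shoelace: 1205.9258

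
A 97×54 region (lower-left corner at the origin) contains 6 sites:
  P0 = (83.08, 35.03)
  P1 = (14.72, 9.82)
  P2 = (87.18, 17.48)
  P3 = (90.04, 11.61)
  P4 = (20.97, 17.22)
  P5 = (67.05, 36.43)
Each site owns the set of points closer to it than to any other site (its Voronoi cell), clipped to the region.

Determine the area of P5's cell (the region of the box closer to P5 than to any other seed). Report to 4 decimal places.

1. box [0,97]×[0,54]: [(0, 0) (97, 0) (97, 54) (0, 54)]
2. ⊥bis P5·P0 via (75.065,35.73): [(0, 0) (71.9445, 0) (76.6606, 54) (0, 54)]  |A|=4012.3379
3. ⊥bis P5·P1 via (40.885,23.125): [(52.6441, 0) (71.9445, 0) (76.6606, 54) (25.1849, 54)]  |A|=1910.9524
4. ⊥bis P5·P2 via (77.115,26.955): [(52.3271, 0.6235) (74.0106, 23.6573) (76.6606, 54) (25.1849, 54)]  |A|=1672.2433
5. ⊥bis P5·P3 via (78.545,24.02): [(52.3271, 0.6235) (74.0106, 23.6573) (76.6606, 54) (25.1849, 54)]  |A|=1672.2433
6. ⊥bis P5·P4 via (44.01,26.825): [(54.1331, 2.5421) (74.0106, 23.6573) (76.6606, 54) (32.6812, 54)]  |A|=1405.1353
7. canonical 4-gon: [(54.1331, 2.5421) (74.0106, 23.6573) (76.6606, 54) (32.6812, 54)]
8. shoelace: 1405.1353

Area of P5's cell: 1405.1353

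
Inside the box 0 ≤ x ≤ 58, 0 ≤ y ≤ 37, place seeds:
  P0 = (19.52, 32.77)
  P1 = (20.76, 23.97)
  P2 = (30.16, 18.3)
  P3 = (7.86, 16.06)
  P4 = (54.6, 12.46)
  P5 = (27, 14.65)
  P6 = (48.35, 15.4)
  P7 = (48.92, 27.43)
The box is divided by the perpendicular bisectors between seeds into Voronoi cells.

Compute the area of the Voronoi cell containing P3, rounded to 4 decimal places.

1. box [0,58]×[0,37]: [(0, 0) (58, 0) (58, 37) (0, 37)]
2. ⊥bis P3·P0 via (13.69,24.415): [(0, 33.9677) (0, 0) (48.6792, 0)]  |A|=826.7608
3. ⊥bis P3·P1 via (14.31,20.015): [(10.058, 26.9494) (0, 33.9677) (0, 0) (26.5828, 0)]  |A|=529.0177
4. ⊥bis P3·P2 via (19.01,17.18): [(19.5902, 11.4038) (10.058, 26.9494) (0, 33.9677) (0, 0) (20.7357, 0)]  |A|=495.6784
5. ⊥bis P3·P4 via (31.23,14.26): [(19.5902, 11.4038) (10.058, 26.9494) (0, 33.9677) (0, 0) (20.7357, 0)]  |A|=495.6784
6. ⊥bis P3·P5 via (17.43,15.355): [(17.4018, 14.9727) (10.058, 26.9494) (0, 33.9677) (0, 0) (16.2988, 0)]  |A|=452.0287
7. ⊥bis P3·P6 via (28.105,15.73): [(17.4018, 14.9727) (10.058, 26.9494) (0, 33.9677) (0, 0) (16.2988, 0)]  |A|=452.0287
8. ⊥bis P3·P7 via (28.39,21.745): [(17.4018, 14.9727) (10.058, 26.9494) (0, 33.9677) (0, 0) (16.2988, 0)]  |A|=452.0287
9. canonical 5-gon: [(17.4018, 14.9727) (10.058, 26.9494) (0, 33.9677) (0, 0) (16.2988, 0)]
10. shoelace: 452.0287

Area of P3's cell: 452.0287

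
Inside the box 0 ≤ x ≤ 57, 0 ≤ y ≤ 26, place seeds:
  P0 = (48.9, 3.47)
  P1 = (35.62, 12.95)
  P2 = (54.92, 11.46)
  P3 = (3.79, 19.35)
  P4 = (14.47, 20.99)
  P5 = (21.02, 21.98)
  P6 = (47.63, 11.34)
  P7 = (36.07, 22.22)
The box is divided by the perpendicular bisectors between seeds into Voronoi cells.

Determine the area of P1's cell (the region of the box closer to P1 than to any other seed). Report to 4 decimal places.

1. box [0,57]×[0,26]: [(0, 0) (57, 0) (57, 26) (0, 26)]
2. ⊥bis P1·P0 via (42.26,8.21): [(0, 0) (36.3992, 0) (54.9595, 26) (0, 26)]  |A|=1187.6636
3. ⊥bis P1·P2 via (45.27,12.205): [(0, 0) (36.3992, 0) (45.2892, 12.4534) (46.335, 26) (0, 26)]  |A|=1129.2473
4. ⊥bis P1·P3 via (19.705,16.15): [(16.4577, 0) (36.3992, 0) (45.2892, 12.4534) (46.335, 26) (21.6855, 26)]  |A|=633.3848
5. ⊥bis P1·P4 via (25.045,16.97): [(18.594, 0) (36.3992, 0) (45.2892, 12.4534) (46.335, 26) (28.4777, 26)]  |A|=517.3156
6. ⊥bis P1·P5 via (28.32,17.465): [(20.31, 4.5142) (18.594, 0) (36.3992, 0) (45.2892, 12.4534) (46.335, 26) (33.5988, 26)]  |A|=462.2996
7. ⊥bis P1·P6 via (41.625,12.145): [(20.31, 4.5142) (18.594, 0) (36.3992, 0) (40.8287, 6.205) (43.4823, 26) (33.5988, 26)]  |A|=407.1206
8. ⊥bis P1·P7 via (35.845,17.585): [(28.6114, 17.9361) (20.31, 4.5142) (18.594, 0) (36.3992, 0) (40.8287, 6.205) (42.3122, 17.2711)]  |A|=307.0853
9. canonical 6-gon: [(28.6114, 17.9361) (20.31, 4.5142) (18.594, 0) (36.3992, 0) (40.8287, 6.205) (42.3122, 17.2711)]
10. shoelace: 307.0853

Area of P1's cell: 307.0853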